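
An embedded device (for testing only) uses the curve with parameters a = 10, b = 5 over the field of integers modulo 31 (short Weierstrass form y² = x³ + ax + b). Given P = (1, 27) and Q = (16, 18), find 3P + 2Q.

First 3P:
Repeated addition: build up to 3P.
2P: tangent at (1, 27): λ = (3·1² + 10)/(2·27) ≡ 13/23. 23⁻¹ ≡ 27 (mod 31), so λ ≡ 13·27 ≡ 10.
  x = λ² - 1 - 1 = 100 - 2 ≡ 5; y = λ·(1 - 5) - 27 ≡ 26. → (5, 26)
3P: (5, 26) + (1, 27). λ = (27 - 26)/(1 - 5) ≡ 1/27 mod 31. 27⁻¹ ≡ 23 (mod 31), so λ ≡ 23.
  x = λ² - 5 - 1 = 529 - 6 ≡ 27; y = λ·(5 - 27) - 26 ≡ 26. → (27, 26)
3P = (27, 26).
Next 2Q:
Repeated addition: build up to 2Q.
2Q: tangent at (16, 18): λ = (3·16² + 10)/(2·18) ≡ 3/5. 5⁻¹ ≡ 25 (mod 31), so λ ≡ 3·25 ≡ 13.
  x = λ² - 16 - 16 = 169 - 32 ≡ 13; y = λ·(16 - 13) - 18 ≡ 21. → (13, 21)
2Q = (13, 21).
Finally 3P + 2Q:
(27, 26) + (13, 21). λ = (21 - 26)/(13 - 27) ≡ 26/17 mod 31. 17⁻¹ ≡ 11 (mod 31) since 17·11 = 187 ≡ 1, so λ ≡ 7.
  x = λ² - 27 - 13 = 49 - 40 ≡ 9; y = λ·(27 - 9) - 26 ≡ 7. → (9, 7)

(9, 7)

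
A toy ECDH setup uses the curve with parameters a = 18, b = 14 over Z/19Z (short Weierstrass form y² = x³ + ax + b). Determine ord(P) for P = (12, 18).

10

2P: tangent at (12, 18): λ = (3·12² + 18)/(2·18) ≡ 13/17. 17⁻¹ ≡ 9 (mod 19), so λ ≡ 13·9 ≡ 3.
  x = λ² - 12 - 12 = 9 - 24 ≡ 4; y = λ·(12 - 4) - 18 ≡ 6. → (4, 6)
3P: (4, 6) + (12, 18). λ = (18 - 6)/(12 - 4) ≡ 12/8 mod 19. 8⁻¹ ≡ 12 (mod 19), so λ ≡ 11.
  x = λ² - 4 - 12 = 121 - 16 ≡ 10; y = λ·(4 - 10) - 6 ≡ 4. → (10, 4)
4P: (10, 4) + (12, 18). λ = (18 - 4)/(12 - 10) ≡ 14/2 mod 19. 2⁻¹ ≡ 10 (mod 19), so λ ≡ 7.
  x = λ² - 10 - 12 = 49 - 22 ≡ 8; y = λ·(10 - 8) - 4 ≡ 10. → (8, 10)
5P: (8, 10) + (12, 18). λ = (18 - 10)/(12 - 8) ≡ 8/4 mod 19. 4⁻¹ ≡ 5 (mod 19), so λ ≡ 2.
  x = λ² - 8 - 12 = 4 - 20 ≡ 3; y = λ·(8 - 3) - 10 ≡ 0. → (3, 0)
6P: (3, 0) + (12, 18). λ = (18 - 0)/(12 - 3) ≡ 18/9 mod 19. 9⁻¹ ≡ 17 (mod 19), so λ ≡ 2.
  x = λ² - 3 - 12 = 4 - 15 ≡ 8; y = λ·(3 - 8) - 0 ≡ 9. → (8, 9)
7P: (8, 9) + (12, 18). λ = (18 - 9)/(12 - 8) ≡ 9/4 mod 19. 4⁻¹ ≡ 5 (mod 19), so λ ≡ 7.
  x = λ² - 8 - 12 = 49 - 20 ≡ 10; y = λ·(8 - 10) - 9 ≡ 15. → (10, 15)
8P: (10, 15) + (12, 18). λ = (18 - 15)/(12 - 10) ≡ 3/2 mod 19. 2⁻¹ ≡ 10 (mod 19) since 2·10 = 20 ≡ 1, so λ ≡ 11.
  x = λ² - 10 - 12 = 121 - 22 ≡ 4; y = λ·(10 - 4) - 15 ≡ 13. → (4, 13)
9P: (4, 13) + (12, 18). λ = (18 - 13)/(12 - 4) ≡ 5/8 mod 19. 8⁻¹ ≡ 12 (mod 19), so λ ≡ 3.
  x = λ² - 4 - 12 = 9 - 16 ≡ 12; y = λ·(4 - 12) - 13 ≡ 1. → (12, 1)
10P: (12, 1) + (12, 18): same x and y₁ ≡ -y₂, so the sum is ∞.
10P = ∞, so the order is 10.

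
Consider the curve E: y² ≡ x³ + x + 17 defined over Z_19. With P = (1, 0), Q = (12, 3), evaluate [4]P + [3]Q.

First 4P:
Double-and-add on 4 = (100)₂. Start with P = (1, 0) for the leading 1-bit.
double: (1, 0) + (1, 0): same x and y₁ ≡ -y₂, so the sum is the point at infinity.
double: the point at infinity + the point at infinity = the point at infinity (identity).
4P = the point at infinity.
Next 3Q:
Repeated addition: build up to 3Q.
2Q: tangent at (12, 3): λ = (3·12² + 1)/(2·3) ≡ 15/6. 6⁻¹ ≡ 16 (mod 19), so λ ≡ 15·16 ≡ 12.
  x = λ² - 12 - 12 = 144 - 24 ≡ 6; y = λ·(12 - 6) - 3 ≡ 12. → (6, 12)
3Q: (6, 12) + (12, 3). λ = (3 - 12)/(12 - 6) ≡ 10/6 mod 19. 6⁻¹ ≡ 16 (mod 19) since 6·16 = 96 ≡ 1, so λ ≡ 8.
  x = λ² - 6 - 12 = 64 - 18 ≡ 8; y = λ·(6 - 8) - 12 ≡ 10. → (8, 10)
3Q = (8, 10).
Finally 4P + 3Q:
the point at infinity + (8, 10) = (8, 10) (identity).

(8, 10)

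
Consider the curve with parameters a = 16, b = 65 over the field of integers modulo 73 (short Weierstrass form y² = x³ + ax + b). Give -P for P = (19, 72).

(19, 1)

-(19, 72) = (19, -72 mod 73) = (19, 1).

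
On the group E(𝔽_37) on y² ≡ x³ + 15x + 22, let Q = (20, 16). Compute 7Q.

(19, 5)

Repeated addition: build up to 7Q.
2Q: tangent at (20, 16): λ = (3·20² + 15)/(2·16) ≡ 31/32. 32⁻¹ ≡ 22 (mod 37), so λ ≡ 31·22 ≡ 16.
  x = λ² - 20 - 20 = 256 - 40 ≡ 31; y = λ·(20 - 31) - 16 ≡ 30. → (31, 30)
3Q: (31, 30) + (20, 16). λ = (16 - 30)/(20 - 31) ≡ 23/26 mod 37. 26⁻¹ ≡ 10 (mod 37) since 26·10 = 260 ≡ 1, so λ ≡ 8.
  x = λ² - 31 - 20 = 64 - 51 ≡ 13; y = λ·(31 - 13) - 30 ≡ 3. → (13, 3)
4Q: (13, 3) + (20, 16). λ = (16 - 3)/(20 - 13) ≡ 13/7 mod 37. 7⁻¹ ≡ 16 (mod 37), so λ ≡ 23.
  x = λ² - 13 - 20 = 529 - 33 ≡ 15; y = λ·(13 - 15) - 3 ≡ 25. → (15, 25)
5Q: (15, 25) + (20, 16). λ = (16 - 25)/(20 - 15) ≡ 28/5 mod 37. 5⁻¹ ≡ 15 (mod 37) since 5·15 = 75 ≡ 1, so λ ≡ 13.
  x = λ² - 15 - 20 = 169 - 35 ≡ 23; y = λ·(15 - 23) - 25 ≡ 19. → (23, 19)
6Q: (23, 19) + (20, 16). λ = (16 - 19)/(20 - 23) ≡ 34/34 mod 37. 34⁻¹ ≡ 12 (mod 37), so λ ≡ 1.
  x = λ² - 23 - 20 = 1 - 43 ≡ 32; y = λ·(23 - 32) - 19 ≡ 9. → (32, 9)
7Q: (32, 9) + (20, 16). λ = (16 - 9)/(20 - 32) ≡ 7/25 mod 37. 25⁻¹ ≡ 3 (mod 37), so λ ≡ 21.
  x = λ² - 32 - 20 = 441 - 52 ≡ 19; y = λ·(32 - 19) - 9 ≡ 5. → (19, 5)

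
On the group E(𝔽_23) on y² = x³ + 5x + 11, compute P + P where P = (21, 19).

(6, 21)

tangent at (21, 19): λ = (3·21² + 5)/(2·19) ≡ 17/15. 15⁻¹ ≡ 20 (mod 23), so λ ≡ 17·20 ≡ 18.
  x = λ² - 21 - 21 = 324 - 42 ≡ 6; y = λ·(21 - 6) - 19 ≡ 21. → (6, 21)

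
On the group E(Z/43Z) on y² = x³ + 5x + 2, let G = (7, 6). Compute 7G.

Repeated addition: build up to 7G.
2G: tangent at (7, 6): λ = (3·7² + 5)/(2·6) ≡ 23/12. 12⁻¹ ≡ 18 (mod 43), so λ ≡ 23·18 ≡ 27.
  x = λ² - 7 - 7 = 729 - 14 ≡ 27; y = λ·(7 - 27) - 6 ≡ 13. → (27, 13)
3G: (27, 13) + (7, 6). λ = (6 - 13)/(7 - 27) ≡ 36/23 mod 43. 23⁻¹ ≡ 15 (mod 43), so λ ≡ 24.
  x = λ² - 27 - 7 = 576 - 34 ≡ 26; y = λ·(27 - 26) - 13 ≡ 11. → (26, 11)
4G: (26, 11) + (7, 6). λ = (6 - 11)/(7 - 26) ≡ 38/24 mod 43. 24⁻¹ ≡ 9 (mod 43) since 24·9 = 216 ≡ 1, so λ ≡ 41.
  x = λ² - 26 - 7 = 1681 - 33 ≡ 14; y = λ·(26 - 14) - 11 ≡ 8. → (14, 8)
5G: (14, 8) + (7, 6). λ = (6 - 8)/(7 - 14) ≡ 41/36 mod 43. 36⁻¹ ≡ 6 (mod 43), so λ ≡ 31.
  x = λ² - 14 - 7 = 961 - 21 ≡ 37; y = λ·(14 - 37) - 8 ≡ 10. → (37, 10)
6G: (37, 10) + (7, 6). λ = (6 - 10)/(7 - 37) ≡ 39/13 mod 43. 13⁻¹ ≡ 10 (mod 43) since 13·10 = 130 ≡ 1, so λ ≡ 3.
  x = λ² - 37 - 7 = 9 - 44 ≡ 8; y = λ·(37 - 8) - 10 ≡ 34. → (8, 34)
7G: (8, 34) + (7, 6). λ = (6 - 34)/(7 - 8) ≡ 15/42 mod 43. 42⁻¹ ≡ 42 (mod 43), so λ ≡ 28.
  x = λ² - 8 - 7 = 784 - 15 ≡ 38; y = λ·(8 - 38) - 34 ≡ 29. → (38, 29)

(38, 29)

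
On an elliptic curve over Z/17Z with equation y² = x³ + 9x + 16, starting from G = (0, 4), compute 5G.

Repeated addition: build up to 5G.
2G: tangent at (0, 4): λ = (3·0² + 9)/(2·4) ≡ 9/8. 8⁻¹ ≡ 15 (mod 17) since 8·15 = 120 ≡ 1, so λ ≡ 9·15 ≡ 16.
  x = λ² - 0 - 0 = 256 - 0 ≡ 1; y = λ·(0 - 1) - 4 ≡ 14. → (1, 14)
3G: (1, 14) + (0, 4). λ = (4 - 14)/(0 - 1) ≡ 7/16 mod 17. 16⁻¹ ≡ 16 (mod 17) since 16·16 = 256 ≡ 1, so λ ≡ 10.
  x = λ² - 1 - 0 = 100 - 1 ≡ 14; y = λ·(1 - 14) - 14 ≡ 9. → (14, 9)
4G: (14, 9) + (0, 4). λ = (4 - 9)/(0 - 14) ≡ 12/3 mod 17. 3⁻¹ ≡ 6 (mod 17), so λ ≡ 4.
  x = λ² - 14 - 0 = 16 - 14 ≡ 2; y = λ·(14 - 2) - 9 ≡ 5. → (2, 5)
5G: (2, 5) + (0, 4). λ = (4 - 5)/(0 - 2) ≡ 16/15 mod 17. 15⁻¹ ≡ 8 (mod 17), so λ ≡ 9.
  x = λ² - 2 - 0 = 81 - 2 ≡ 11; y = λ·(2 - 11) - 5 ≡ 16. → (11, 16)

(11, 16)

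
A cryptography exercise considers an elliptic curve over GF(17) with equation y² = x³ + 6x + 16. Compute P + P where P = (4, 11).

tangent at (4, 11): λ = (3·4² + 6)/(2·11) ≡ 3/5. 5⁻¹ ≡ 7 (mod 17) since 5·7 = 35 ≡ 1, so λ ≡ 3·7 ≡ 4.
  x = λ² - 4 - 4 = 16 - 8 ≡ 8; y = λ·(4 - 8) - 11 ≡ 7. → (8, 7)

(8, 7)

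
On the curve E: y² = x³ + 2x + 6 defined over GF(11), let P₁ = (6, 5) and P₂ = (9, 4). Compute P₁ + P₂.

(1, 8)

(6, 5) + (9, 4). λ = (4 - 5)/(9 - 6) ≡ 10/3 mod 11. 3⁻¹ ≡ 4 (mod 11), so λ ≡ 7.
  x = λ² - 6 - 9 = 49 - 15 ≡ 1; y = λ·(6 - 1) - 5 ≡ 8. → (1, 8)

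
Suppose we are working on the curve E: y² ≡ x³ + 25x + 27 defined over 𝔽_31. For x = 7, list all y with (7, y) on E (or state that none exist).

7, 24

x³ + 25x + 27 = 545 ≡ 18 (mod 31).
Square roots of 18 mod 31: 7 and 24 (since 7² = 49 ≡ 18).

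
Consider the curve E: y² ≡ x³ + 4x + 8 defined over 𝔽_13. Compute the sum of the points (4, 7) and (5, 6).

(4, 7) + (5, 6). λ = (6 - 7)/(5 - 4) ≡ 12/1 mod 13. 1⁻¹ ≡ 1 (mod 13), so λ ≡ 12.
  x = λ² - 4 - 5 = 144 - 9 ≡ 5; y = λ·(4 - 5) - 7 ≡ 7. → (5, 7)

(5, 7)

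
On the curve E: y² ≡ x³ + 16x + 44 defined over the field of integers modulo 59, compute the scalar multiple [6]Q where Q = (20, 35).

(15, 58)

Repeated addition: build up to 6Q.
2Q: tangent at (20, 35): λ = (3·20² + 16)/(2·35) ≡ 36/11. 11⁻¹ ≡ 43 (mod 59), so λ ≡ 36·43 ≡ 14.
  x = λ² - 20 - 20 = 196 - 40 ≡ 38; y = λ·(20 - 38) - 35 ≡ 8. → (38, 8)
3Q: (38, 8) + (20, 35). λ = (35 - 8)/(20 - 38) ≡ 27/41 mod 59. 41⁻¹ ≡ 36 (mod 59) since 41·36 = 1476 ≡ 1, so λ ≡ 28.
  x = λ² - 38 - 20 = 784 - 58 ≡ 18; y = λ·(38 - 18) - 8 ≡ 21. → (18, 21)
4Q: (18, 21) + (20, 35). λ = (35 - 21)/(20 - 18) ≡ 14/2 mod 59. 2⁻¹ ≡ 30 (mod 59) since 2·30 = 60 ≡ 1, so λ ≡ 7.
  x = λ² - 18 - 20 = 49 - 38 ≡ 11; y = λ·(18 - 11) - 21 ≡ 28. → (11, 28)
5Q: (11, 28) + (20, 35). λ = (35 - 28)/(20 - 11) ≡ 7/9 mod 59. 9⁻¹ ≡ 46 (mod 59), so λ ≡ 27.
  x = λ² - 11 - 20 = 729 - 31 ≡ 49; y = λ·(11 - 49) - 28 ≡ 8. → (49, 8)
6Q: (49, 8) + (20, 35). λ = (35 - 8)/(20 - 49) ≡ 27/30 mod 59. 30⁻¹ ≡ 2 (mod 59) since 30·2 = 60 ≡ 1, so λ ≡ 54.
  x = λ² - 49 - 20 = 2916 - 69 ≡ 15; y = λ·(49 - 15) - 8 ≡ 58. → (15, 58)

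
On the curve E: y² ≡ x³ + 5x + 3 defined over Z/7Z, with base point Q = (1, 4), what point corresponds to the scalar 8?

Double-and-add on 8 = (1000)₂. Start with Q = (1, 4) for the leading 1-bit.
double: tangent at (1, 4): λ = (3·1² + 5)/(2·4) ≡ 1/1. 1⁻¹ ≡ 1 (mod 7) since 1·1 = 1 ≡ 1, so λ ≡ 1·1 ≡ 1.
  x = λ² - 1 - 1 = 1 - 2 ≡ 6; y = λ·(1 - 6) - 4 ≡ 5. → (6, 5)
double: tangent at (6, 5): λ = (3·6² + 5)/(2·5) ≡ 1/3. 3⁻¹ ≡ 5 (mod 7) since 3·5 = 15 ≡ 1, so λ ≡ 1·5 ≡ 5.
  x = λ² - 6 - 6 = 25 - 12 ≡ 6; y = λ·(6 - 6) - 5 ≡ 2. → (6, 2)
double: tangent at (6, 2): λ = (3·6² + 5)/(2·2) ≡ 1/4. 4⁻¹ ≡ 2 (mod 7), so λ ≡ 1·2 ≡ 2.
  x = λ² - 6 - 6 = 4 - 12 ≡ 6; y = λ·(6 - 6) - 2 ≡ 5. → (6, 5)

(6, 5)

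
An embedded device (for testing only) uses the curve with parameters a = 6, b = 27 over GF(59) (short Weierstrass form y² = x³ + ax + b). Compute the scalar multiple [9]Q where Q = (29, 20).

(48, 20)

Repeated addition: build up to 9Q.
2Q: tangent at (29, 20): λ = (3·29² + 6)/(2·20) ≡ 51/40. 40⁻¹ ≡ 31 (mod 59) since 40·31 = 1240 ≡ 1, so λ ≡ 51·31 ≡ 47.
  x = λ² - 29 - 29 = 2209 - 58 ≡ 27; y = λ·(29 - 27) - 20 ≡ 15. → (27, 15)
3Q: (27, 15) + (29, 20). λ = (20 - 15)/(29 - 27) ≡ 5/2 mod 59. 2⁻¹ ≡ 30 (mod 59) since 2·30 = 60 ≡ 1, so λ ≡ 32.
  x = λ² - 27 - 29 = 1024 - 56 ≡ 24; y = λ·(27 - 24) - 15 ≡ 22. → (24, 22)
4Q: (24, 22) + (29, 20). λ = (20 - 22)/(29 - 24) ≡ 57/5 mod 59. 5⁻¹ ≡ 12 (mod 59) since 5·12 = 60 ≡ 1, so λ ≡ 35.
  x = λ² - 24 - 29 = 1225 - 53 ≡ 51; y = λ·(24 - 51) - 22 ≡ 36. → (51, 36)
5Q: (51, 36) + (29, 20). λ = (20 - 36)/(29 - 51) ≡ 43/37 mod 59. 37⁻¹ ≡ 8 (mod 59) since 37·8 = 296 ≡ 1, so λ ≡ 49.
  x = λ² - 51 - 29 = 2401 - 80 ≡ 20; y = λ·(51 - 20) - 36 ≡ 8. → (20, 8)
6Q: (20, 8) + (29, 20). λ = (20 - 8)/(29 - 20) ≡ 12/9 mod 59. 9⁻¹ ≡ 46 (mod 59), so λ ≡ 21.
  x = λ² - 20 - 29 = 441 - 49 ≡ 38; y = λ·(20 - 38) - 8 ≡ 27. → (38, 27)
7Q: (38, 27) + (29, 20). λ = (20 - 27)/(29 - 38) ≡ 52/50 mod 59. 50⁻¹ ≡ 13 (mod 59), so λ ≡ 27.
  x = λ² - 38 - 29 = 729 - 67 ≡ 13; y = λ·(38 - 13) - 27 ≡ 58. → (13, 58)
8Q: (13, 58) + (29, 20). λ = (20 - 58)/(29 - 13) ≡ 21/16 mod 59. 16⁻¹ ≡ 48 (mod 59), so λ ≡ 5.
  x = λ² - 13 - 29 = 25 - 42 ≡ 42; y = λ·(13 - 42) - 58 ≡ 33. → (42, 33)
9Q: (42, 33) + (29, 20). λ = (20 - 33)/(29 - 42) ≡ 46/46 mod 59. 46⁻¹ ≡ 9 (mod 59), so λ ≡ 1.
  x = λ² - 42 - 29 = 1 - 71 ≡ 48; y = λ·(42 - 48) - 33 ≡ 20. → (48, 20)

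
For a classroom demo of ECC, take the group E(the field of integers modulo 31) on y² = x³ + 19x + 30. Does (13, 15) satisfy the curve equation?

y² = 15² ≡ 8; x³ + 19x + 30 = 2474 ≡ 25 (mod 31). 8 ≠ 25.

no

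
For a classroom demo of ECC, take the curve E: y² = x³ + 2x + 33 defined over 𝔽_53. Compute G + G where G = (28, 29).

tangent at (28, 29): λ = (3·28² + 2)/(2·29) ≡ 22/5. 5⁻¹ ≡ 32 (mod 53), so λ ≡ 22·32 ≡ 15.
  x = λ² - 28 - 28 = 225 - 56 ≡ 10; y = λ·(28 - 10) - 29 ≡ 29. → (10, 29)

(10, 29)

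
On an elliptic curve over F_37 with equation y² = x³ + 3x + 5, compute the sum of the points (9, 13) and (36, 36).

(28, 27)

(9, 13) + (36, 36). λ = (36 - 13)/(36 - 9) ≡ 23/27 mod 37. 27⁻¹ ≡ 11 (mod 37) since 27·11 = 297 ≡ 1, so λ ≡ 31.
  x = λ² - 9 - 36 = 961 - 45 ≡ 28; y = λ·(9 - 28) - 13 ≡ 27. → (28, 27)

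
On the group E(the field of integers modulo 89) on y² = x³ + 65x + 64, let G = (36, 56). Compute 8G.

Double-and-add on 8 = (1000)₂. Start with G = (36, 56) for the leading 1-bit.
double: tangent at (36, 56): λ = (3·36² + 65)/(2·56) ≡ 37/23. 23⁻¹ ≡ 31 (mod 89), so λ ≡ 37·31 ≡ 79.
  x = λ² - 36 - 36 = 6241 - 72 ≡ 28; y = λ·(36 - 28) - 56 ≡ 42. → (28, 42)
double: tangent at (28, 42): λ = (3·28² + 65)/(2·42) ≡ 14/84. 84⁻¹ ≡ 71 (mod 89), so λ ≡ 14·71 ≡ 15.
  x = λ² - 28 - 28 = 225 - 56 ≡ 80; y = λ·(28 - 80) - 42 ≡ 68. → (80, 68)
double: tangent at (80, 68): λ = (3·80² + 65)/(2·68) ≡ 41/47. 47⁻¹ ≡ 36 (mod 89) since 47·36 = 1692 ≡ 1, so λ ≡ 41·36 ≡ 52.
  x = λ² - 80 - 80 = 2704 - 160 ≡ 52; y = λ·(80 - 52) - 68 ≡ 53. → (52, 53)

(52, 53)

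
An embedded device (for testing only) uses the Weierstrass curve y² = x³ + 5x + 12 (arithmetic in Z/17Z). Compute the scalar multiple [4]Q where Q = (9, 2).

Double-and-add on 4 = (100)₂. Start with Q = (9, 2) for the leading 1-bit.
double: tangent at (9, 2): λ = (3·9² + 5)/(2·2) ≡ 10/4. 4⁻¹ ≡ 13 (mod 17) since 4·13 = 52 ≡ 1, so λ ≡ 10·13 ≡ 11.
  x = λ² - 9 - 9 = 121 - 18 ≡ 1; y = λ·(9 - 1) - 2 ≡ 1. → (1, 1)
double: tangent at (1, 1): λ = (3·1² + 5)/(2·1) ≡ 8/2. 2⁻¹ ≡ 9 (mod 17), so λ ≡ 8·9 ≡ 4.
  x = λ² - 1 - 1 = 16 - 2 ≡ 14; y = λ·(1 - 14) - 1 ≡ 15. → (14, 15)

(14, 15)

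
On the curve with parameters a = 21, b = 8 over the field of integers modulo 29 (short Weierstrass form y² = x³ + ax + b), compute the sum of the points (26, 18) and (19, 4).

(17, 0)

(26, 18) + (19, 4). λ = (4 - 18)/(19 - 26) ≡ 15/22 mod 29. 22⁻¹ ≡ 4 (mod 29) since 22·4 = 88 ≡ 1, so λ ≡ 2.
  x = λ² - 26 - 19 = 4 - 45 ≡ 17; y = λ·(26 - 17) - 18 ≡ 0. → (17, 0)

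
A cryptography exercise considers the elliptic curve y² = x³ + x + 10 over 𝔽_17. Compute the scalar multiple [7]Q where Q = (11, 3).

(11, 3)

Double-and-add on 7 = (111)₂. Start with Q = (11, 3) for the leading 1-bit.
double: tangent at (11, 3): λ = (3·11² + 1)/(2·3) ≡ 7/6. 6⁻¹ ≡ 3 (mod 17), so λ ≡ 7·3 ≡ 4.
  x = λ² - 11 - 11 = 16 - 22 ≡ 11; y = λ·(11 - 11) - 3 ≡ 14. → (11, 14)
add Q: (11, 14) + (11, 3): same x and y₁ ≡ -y₂, so the sum is 𝒪.
double: 𝒪 + 𝒪 = 𝒪 (identity).
add Q: 𝒪 + (11, 3) = (11, 3) (identity).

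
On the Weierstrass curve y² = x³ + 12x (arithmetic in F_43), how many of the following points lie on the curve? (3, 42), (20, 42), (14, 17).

(3, 42): 42² ≡ 1, rhs ≡ 20 → off.
(20, 42): 42² ≡ 1, rhs ≡ 27 → off.
(14, 17): 17² ≡ 31, rhs ≡ 31 → on.

1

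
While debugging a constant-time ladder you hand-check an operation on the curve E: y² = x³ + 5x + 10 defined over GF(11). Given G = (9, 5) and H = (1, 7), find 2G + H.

(8, 10)

First 2G:
Repeated addition: build up to 2G.
2G: tangent at (9, 5): λ = (3·9² + 5)/(2·5) ≡ 6/10. 10⁻¹ ≡ 10 (mod 11), so λ ≡ 6·10 ≡ 5.
  x = λ² - 9 - 9 = 25 - 18 ≡ 7; y = λ·(9 - 7) - 5 ≡ 5. → (7, 5)
2G = (7, 5).
Finally 2G + H:
(7, 5) + (1, 7). λ = (7 - 5)/(1 - 7) ≡ 2/5 mod 11. 5⁻¹ ≡ 9 (mod 11), so λ ≡ 7.
  x = λ² - 7 - 1 = 49 - 8 ≡ 8; y = λ·(7 - 8) - 5 ≡ 10. → (8, 10)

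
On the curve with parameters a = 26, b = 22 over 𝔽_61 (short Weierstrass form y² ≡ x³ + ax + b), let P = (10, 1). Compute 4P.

Repeated addition: build up to 4P.
2P: tangent at (10, 1): λ = (3·10² + 26)/(2·1) ≡ 21/2. 2⁻¹ ≡ 31 (mod 61), so λ ≡ 21·31 ≡ 41.
  x = λ² - 10 - 10 = 1681 - 20 ≡ 14; y = λ·(10 - 14) - 1 ≡ 18. → (14, 18)
3P: (14, 18) + (10, 1). λ = (1 - 18)/(10 - 14) ≡ 44/57 mod 61. 57⁻¹ ≡ 15 (mod 61), so λ ≡ 50.
  x = λ² - 14 - 10 = 2500 - 24 ≡ 36; y = λ·(14 - 36) - 18 ≡ 41. → (36, 41)
4P: (36, 41) + (10, 1). λ = (1 - 41)/(10 - 36) ≡ 21/35 mod 61. 35⁻¹ ≡ 7 (mod 61), so λ ≡ 25.
  x = λ² - 36 - 10 = 625 - 46 ≡ 30; y = λ·(36 - 30) - 41 ≡ 48. → (30, 48)

(30, 48)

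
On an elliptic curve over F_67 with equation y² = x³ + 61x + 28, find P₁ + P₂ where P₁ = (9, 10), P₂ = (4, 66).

(24, 24)

(9, 10) + (4, 66). λ = (66 - 10)/(4 - 9) ≡ 56/62 mod 67. 62⁻¹ ≡ 40 (mod 67), so λ ≡ 29.
  x = λ² - 9 - 4 = 841 - 13 ≡ 24; y = λ·(9 - 24) - 10 ≡ 24. → (24, 24)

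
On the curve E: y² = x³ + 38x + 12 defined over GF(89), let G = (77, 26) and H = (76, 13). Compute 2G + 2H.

First 2G:
Repeated addition: build up to 2G.
2G: tangent at (77, 26): λ = (3·77² + 38)/(2·26) ≡ 25/52. 52⁻¹ ≡ 12 (mod 89), so λ ≡ 25·12 ≡ 33.
  x = λ² - 77 - 77 = 1089 - 154 ≡ 45; y = λ·(77 - 45) - 26 ≡ 51. → (45, 51)
2G = (45, 51).
Next 2H:
Repeated addition: build up to 2H.
2H: tangent at (76, 13): λ = (3·76² + 38)/(2·13) ≡ 11/26. 26⁻¹ ≡ 24 (mod 89), so λ ≡ 11·24 ≡ 86.
  x = λ² - 76 - 76 = 7396 - 152 ≡ 35; y = λ·(76 - 35) - 13 ≡ 42. → (35, 42)
2H = (35, 42).
Finally 2G + 2H:
(45, 51) + (35, 42). λ = (42 - 51)/(35 - 45) ≡ 80/79 mod 89. 79⁻¹ ≡ 80 (mod 89) since 79·80 = 6320 ≡ 1, so λ ≡ 81.
  x = λ² - 45 - 35 = 6561 - 80 ≡ 73; y = λ·(45 - 73) - 51 ≡ 84. → (73, 84)

(73, 84)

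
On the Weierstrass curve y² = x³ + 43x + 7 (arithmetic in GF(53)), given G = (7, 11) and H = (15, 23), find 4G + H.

First 4G:
Repeated addition: build up to 4G.
2G: tangent at (7, 11): λ = (3·7² + 43)/(2·11) ≡ 31/22. 22⁻¹ ≡ 41 (mod 53) since 22·41 = 902 ≡ 1, so λ ≡ 31·41 ≡ 52.
  x = λ² - 7 - 7 = 2704 - 14 ≡ 40; y = λ·(7 - 40) - 11 ≡ 22. → (40, 22)
3G: (40, 22) + (7, 11). λ = (11 - 22)/(7 - 40) ≡ 42/20 mod 53. 20⁻¹ ≡ 8 (mod 53) since 20·8 = 160 ≡ 1, so λ ≡ 18.
  x = λ² - 40 - 7 = 324 - 47 ≡ 12; y = λ·(40 - 12) - 22 ≡ 5. → (12, 5)
4G: (12, 5) + (7, 11). λ = (11 - 5)/(7 - 12) ≡ 6/48 mod 53. 48⁻¹ ≡ 21 (mod 53), so λ ≡ 20.
  x = λ² - 12 - 7 = 400 - 19 ≡ 10; y = λ·(12 - 10) - 5 ≡ 35. → (10, 35)
4G = (10, 35).
Finally 4G + H:
(10, 35) + (15, 23). λ = (23 - 35)/(15 - 10) ≡ 41/5 mod 53. 5⁻¹ ≡ 32 (mod 53), so λ ≡ 40.
  x = λ² - 10 - 15 = 1600 - 25 ≡ 38; y = λ·(10 - 38) - 35 ≡ 11. → (38, 11)

(38, 11)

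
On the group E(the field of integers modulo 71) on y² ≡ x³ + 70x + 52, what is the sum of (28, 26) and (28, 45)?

O

The two points share x = 28 and their y-coordinates satisfy 26 + 45 ≡ 0 (mod 71), so they are inverses. Their sum is 𝒪.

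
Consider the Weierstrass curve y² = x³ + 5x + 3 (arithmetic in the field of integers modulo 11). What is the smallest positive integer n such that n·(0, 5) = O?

2P: tangent at (0, 5): λ = (3·0² + 5)/(2·5) ≡ 5/10. 10⁻¹ ≡ 10 (mod 11), so λ ≡ 5·10 ≡ 6.
  x = λ² - 0 - 0 = 36 - 0 ≡ 3; y = λ·(0 - 3) - 5 ≡ 10. → (3, 10)
3P: (3, 10) + (0, 5). λ = (5 - 10)/(0 - 3) ≡ 6/8 mod 11. 8⁻¹ ≡ 7 (mod 11) since 8·7 = 56 ≡ 1, so λ ≡ 9.
  x = λ² - 3 - 0 = 81 - 3 ≡ 1; y = λ·(3 - 1) - 10 ≡ 8. → (1, 8)
4P: (1, 8) + (0, 5). λ = (5 - 8)/(0 - 1) ≡ 8/10 mod 11. 10⁻¹ ≡ 10 (mod 11) since 10·10 = 100 ≡ 1, so λ ≡ 3.
  x = λ² - 1 - 0 = 9 - 1 ≡ 8; y = λ·(1 - 8) - 8 ≡ 4. → (8, 4)
5P: (8, 4) + (0, 5). λ = (5 - 4)/(0 - 8) ≡ 1/3 mod 11. 3⁻¹ ≡ 4 (mod 11) since 3·4 = 12 ≡ 1, so λ ≡ 4.
  x = λ² - 8 - 0 = 16 - 8 ≡ 8; y = λ·(8 - 8) - 4 ≡ 7. → (8, 7)
6P: (8, 7) + (0, 5). λ = (5 - 7)/(0 - 8) ≡ 9/3 mod 11. 3⁻¹ ≡ 4 (mod 11), so λ ≡ 3.
  x = λ² - 8 - 0 = 9 - 8 ≡ 1; y = λ·(8 - 1) - 7 ≡ 3. → (1, 3)
7P: (1, 3) + (0, 5). λ = (5 - 3)/(0 - 1) ≡ 2/10 mod 11. 10⁻¹ ≡ 10 (mod 11), so λ ≡ 9.
  x = λ² - 1 - 0 = 81 - 1 ≡ 3; y = λ·(1 - 3) - 3 ≡ 1. → (3, 1)
8P: (3, 1) + (0, 5). λ = (5 - 1)/(0 - 3) ≡ 4/8 mod 11. 8⁻¹ ≡ 7 (mod 11), so λ ≡ 6.
  x = λ² - 3 - 0 = 36 - 3 ≡ 0; y = λ·(3 - 0) - 1 ≡ 6. → (0, 6)
9P: (0, 6) + (0, 5): same x and y₁ ≡ -y₂, so the sum is O.
9P = O, so the order is 9.

9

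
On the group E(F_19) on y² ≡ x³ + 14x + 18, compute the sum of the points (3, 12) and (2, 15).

(3, 12) + (2, 15). λ = (15 - 12)/(2 - 3) ≡ 3/18 mod 19. 18⁻¹ ≡ 18 (mod 19), so λ ≡ 16.
  x = λ² - 3 - 2 = 256 - 5 ≡ 4; y = λ·(3 - 4) - 12 ≡ 10. → (4, 10)

(4, 10)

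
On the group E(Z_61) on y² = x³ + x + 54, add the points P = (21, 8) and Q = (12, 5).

(21, 8) + (12, 5). λ = (5 - 8)/(12 - 21) ≡ 58/52 mod 61. 52⁻¹ ≡ 27 (mod 61), so λ ≡ 41.
  x = λ² - 21 - 12 = 1681 - 33 ≡ 1; y = λ·(21 - 1) - 8 ≡ 19. → (1, 19)

(1, 19)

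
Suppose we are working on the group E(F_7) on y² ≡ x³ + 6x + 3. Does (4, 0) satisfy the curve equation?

y² = 0² ≡ 0; x³ + 6x + 3 = 91 ≡ 0 (mod 7). 0 = 0.

yes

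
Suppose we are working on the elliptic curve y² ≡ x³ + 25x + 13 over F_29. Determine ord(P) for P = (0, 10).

10

2P: tangent at (0, 10): λ = (3·0² + 25)/(2·10) ≡ 25/20. 20⁻¹ ≡ 16 (mod 29), so λ ≡ 25·16 ≡ 23.
  x = λ² - 0 - 0 = 529 - 0 ≡ 7; y = λ·(0 - 7) - 10 ≡ 3. → (7, 3)
3P: (7, 3) + (0, 10). λ = (10 - 3)/(0 - 7) ≡ 7/22 mod 29. 22⁻¹ ≡ 4 (mod 29), so λ ≡ 28.
  x = λ² - 7 - 0 = 784 - 7 ≡ 23; y = λ·(7 - 23) - 3 ≡ 13. → (23, 13)
4P: (23, 13) + (0, 10). λ = (10 - 13)/(0 - 23) ≡ 26/6 mod 29. 6⁻¹ ≡ 5 (mod 29) since 6·5 = 30 ≡ 1, so λ ≡ 14.
  x = λ² - 23 - 0 = 196 - 23 ≡ 28; y = λ·(23 - 28) - 13 ≡ 4. → (28, 4)
5P: (28, 4) + (0, 10). λ = (10 - 4)/(0 - 28) ≡ 6/1 mod 29. 1⁻¹ ≡ 1 (mod 29), so λ ≡ 6.
  x = λ² - 28 - 0 = 36 - 28 ≡ 8; y = λ·(28 - 8) - 4 ≡ 0. → (8, 0)
6P: (8, 0) + (0, 10). λ = (10 - 0)/(0 - 8) ≡ 10/21 mod 29. 21⁻¹ ≡ 18 (mod 29), so λ ≡ 6.
  x = λ² - 8 - 0 = 36 - 8 ≡ 28; y = λ·(8 - 28) - 0 ≡ 25. → (28, 25)
7P: (28, 25) + (0, 10). λ = (10 - 25)/(0 - 28) ≡ 14/1 mod 29. 1⁻¹ ≡ 1 (mod 29), so λ ≡ 14.
  x = λ² - 28 - 0 = 196 - 28 ≡ 23; y = λ·(28 - 23) - 25 ≡ 16. → (23, 16)
8P: (23, 16) + (0, 10). λ = (10 - 16)/(0 - 23) ≡ 23/6 mod 29. 6⁻¹ ≡ 5 (mod 29), so λ ≡ 28.
  x = λ² - 23 - 0 = 784 - 23 ≡ 7; y = λ·(23 - 7) - 16 ≡ 26. → (7, 26)
9P: (7, 26) + (0, 10). λ = (10 - 26)/(0 - 7) ≡ 13/22 mod 29. 22⁻¹ ≡ 4 (mod 29), so λ ≡ 23.
  x = λ² - 7 - 0 = 529 - 7 ≡ 0; y = λ·(7 - 0) - 26 ≡ 19. → (0, 19)
10P: (0, 19) + (0, 10): same x and y₁ ≡ -y₂, so the sum is O.
10P = O, so the order is 10.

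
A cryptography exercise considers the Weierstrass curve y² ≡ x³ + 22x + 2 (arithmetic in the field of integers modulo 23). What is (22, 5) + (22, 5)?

tangent at (22, 5): λ = (3·22² + 22)/(2·5) ≡ 2/10. 10⁻¹ ≡ 7 (mod 23), so λ ≡ 2·7 ≡ 14.
  x = λ² - 22 - 22 = 196 - 44 ≡ 14; y = λ·(22 - 14) - 5 ≡ 15. → (14, 15)

(14, 15)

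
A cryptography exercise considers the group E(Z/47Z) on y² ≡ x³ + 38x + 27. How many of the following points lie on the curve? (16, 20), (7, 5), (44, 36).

(16, 20): 20² ≡ 24, rhs ≡ 31 → off.
(7, 5): 5² ≡ 25, rhs ≡ 25 → on.
(44, 36): 36² ≡ 27, rhs ≡ 27 → on.

2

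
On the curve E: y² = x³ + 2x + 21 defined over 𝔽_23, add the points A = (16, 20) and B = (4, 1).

(21, 20)

(16, 20) + (4, 1). λ = (1 - 20)/(4 - 16) ≡ 4/11 mod 23. 11⁻¹ ≡ 21 (mod 23) since 11·21 = 231 ≡ 1, so λ ≡ 15.
  x = λ² - 16 - 4 = 225 - 20 ≡ 21; y = λ·(16 - 21) - 20 ≡ 20. → (21, 20)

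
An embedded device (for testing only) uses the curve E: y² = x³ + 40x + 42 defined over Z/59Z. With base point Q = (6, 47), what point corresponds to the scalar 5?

Repeated addition: build up to 5Q.
2Q: tangent at (6, 47): λ = (3·6² + 40)/(2·47) ≡ 30/35. 35⁻¹ ≡ 27 (mod 59), so λ ≡ 30·27 ≡ 43.
  x = λ² - 6 - 6 = 1849 - 12 ≡ 8; y = λ·(6 - 8) - 47 ≡ 44. → (8, 44)
3Q: (8, 44) + (6, 47). λ = (47 - 44)/(6 - 8) ≡ 3/57 mod 59. 57⁻¹ ≡ 29 (mod 59) since 57·29 = 1653 ≡ 1, so λ ≡ 28.
  x = λ² - 8 - 6 = 784 - 14 ≡ 3; y = λ·(8 - 3) - 44 ≡ 37. → (3, 37)
4Q: (3, 37) + (6, 47). λ = (47 - 37)/(6 - 3) ≡ 10/3 mod 59. 3⁻¹ ≡ 20 (mod 59) since 3·20 = 60 ≡ 1, so λ ≡ 23.
  x = λ² - 3 - 6 = 529 - 9 ≡ 48; y = λ·(3 - 48) - 37 ≡ 49. → (48, 49)
5Q: (48, 49) + (6, 47). λ = (47 - 49)/(6 - 48) ≡ 57/17 mod 59. 17⁻¹ ≡ 7 (mod 59) since 17·7 = 119 ≡ 1, so λ ≡ 45.
  x = λ² - 48 - 6 = 2025 - 54 ≡ 24; y = λ·(48 - 24) - 49 ≡ 28. → (24, 28)

(24, 28)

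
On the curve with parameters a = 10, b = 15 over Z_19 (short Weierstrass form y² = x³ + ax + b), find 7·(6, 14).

Write Q = (6, 14).
Repeated addition: build up to 7Q.
2Q: tangent at (6, 14): λ = (3·6² + 10)/(2·14) ≡ 4/9. 9⁻¹ ≡ 17 (mod 19) since 9·17 = 153 ≡ 1, so λ ≡ 4·17 ≡ 11.
  x = λ² - 6 - 6 = 121 - 12 ≡ 14; y = λ·(6 - 14) - 14 ≡ 12. → (14, 12)
3Q: (14, 12) + (6, 14). λ = (14 - 12)/(6 - 14) ≡ 2/11 mod 19. 11⁻¹ ≡ 7 (mod 19), so λ ≡ 14.
  x = λ² - 14 - 6 = 196 - 20 ≡ 5; y = λ·(14 - 5) - 12 ≡ 0. → (5, 0)
4Q: (5, 0) + (6, 14). λ = (14 - 0)/(6 - 5) ≡ 14/1 mod 19. 1⁻¹ ≡ 1 (mod 19) since 1·1 = 1 ≡ 1, so λ ≡ 14.
  x = λ² - 5 - 6 = 196 - 11 ≡ 14; y = λ·(5 - 14) - 0 ≡ 7. → (14, 7)
5Q: (14, 7) + (6, 14). λ = (14 - 7)/(6 - 14) ≡ 7/11 mod 19. 11⁻¹ ≡ 7 (mod 19), so λ ≡ 11.
  x = λ² - 14 - 6 = 121 - 20 ≡ 6; y = λ·(14 - 6) - 7 ≡ 5. → (6, 5)
6Q: (6, 5) + (6, 14): same x and y₁ ≡ -y₂, so the sum is ∞.
7Q: ∞ + (6, 14) = (6, 14) (identity).

(6, 14)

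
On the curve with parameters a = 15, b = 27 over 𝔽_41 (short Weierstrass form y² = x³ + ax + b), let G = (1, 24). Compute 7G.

Double-and-add on 7 = (111)₂. Start with G = (1, 24) for the leading 1-bit.
double: tangent at (1, 24): λ = (3·1² + 15)/(2·24) ≡ 18/7. 7⁻¹ ≡ 6 (mod 41), so λ ≡ 18·6 ≡ 26.
  x = λ² - 1 - 1 = 676 - 2 ≡ 18; y = λ·(1 - 18) - 24 ≡ 26. → (18, 26)
add G: (18, 26) + (1, 24). λ = (24 - 26)/(1 - 18) ≡ 39/24 mod 41. 24⁻¹ ≡ 12 (mod 41), so λ ≡ 17.
  x = λ² - 18 - 1 = 289 - 19 ≡ 24; y = λ·(18 - 24) - 26 ≡ 36. → (24, 36)
double: tangent at (24, 36): λ = (3·24² + 15)/(2·36) ≡ 21/31. 31⁻¹ ≡ 4 (mod 41) since 31·4 = 124 ≡ 1, so λ ≡ 21·4 ≡ 2.
  x = λ² - 24 - 24 = 4 - 48 ≡ 38; y = λ·(24 - 38) - 36 ≡ 18. → (38, 18)
add G: (38, 18) + (1, 24). λ = (24 - 18)/(1 - 38) ≡ 6/4 mod 41. 4⁻¹ ≡ 31 (mod 41), so λ ≡ 22.
  x = λ² - 38 - 1 = 484 - 39 ≡ 35; y = λ·(38 - 35) - 18 ≡ 7. → (35, 7)

(35, 7)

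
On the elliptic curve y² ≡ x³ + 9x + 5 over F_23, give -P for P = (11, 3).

(11, 20)

-(11, 3) = (11, -3 mod 23) = (11, 20).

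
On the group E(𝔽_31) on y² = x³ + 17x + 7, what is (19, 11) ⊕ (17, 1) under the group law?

(19, 11) + (17, 1). λ = (1 - 11)/(17 - 19) ≡ 21/29 mod 31. 29⁻¹ ≡ 15 (mod 31) since 29·15 = 435 ≡ 1, so λ ≡ 5.
  x = λ² - 19 - 17 = 25 - 36 ≡ 20; y = λ·(19 - 20) - 11 ≡ 15. → (20, 15)

(20, 15)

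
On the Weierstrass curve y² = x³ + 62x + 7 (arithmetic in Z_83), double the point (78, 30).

tangent at (78, 30): λ = (3·78² + 62)/(2·30) ≡ 54/60. 60⁻¹ ≡ 18 (mod 83) since 60·18 = 1080 ≡ 1, so λ ≡ 54·18 ≡ 59.
  x = λ² - 78 - 78 = 3481 - 156 ≡ 5; y = λ·(78 - 5) - 30 ≡ 44. → (5, 44)

(5, 44)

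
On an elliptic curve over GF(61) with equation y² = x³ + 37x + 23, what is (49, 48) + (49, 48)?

tangent at (49, 48): λ = (3·49² + 37)/(2·48) ≡ 42/35. 35⁻¹ ≡ 7 (mod 61), so λ ≡ 42·7 ≡ 50.
  x = λ² - 49 - 49 = 2500 - 98 ≡ 23; y = λ·(49 - 23) - 48 ≡ 32. → (23, 32)

(23, 32)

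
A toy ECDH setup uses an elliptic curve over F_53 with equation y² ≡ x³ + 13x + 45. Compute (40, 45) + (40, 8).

O

The two points share x = 40 and their y-coordinates satisfy 45 + 8 ≡ 0 (mod 53), so they are inverses. Their sum is O.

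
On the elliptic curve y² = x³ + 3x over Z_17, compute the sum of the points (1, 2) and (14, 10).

(6, 8)

(1, 2) + (14, 10). λ = (10 - 2)/(14 - 1) ≡ 8/13 mod 17. 13⁻¹ ≡ 4 (mod 17), so λ ≡ 15.
  x = λ² - 1 - 14 = 225 - 15 ≡ 6; y = λ·(1 - 6) - 2 ≡ 8. → (6, 8)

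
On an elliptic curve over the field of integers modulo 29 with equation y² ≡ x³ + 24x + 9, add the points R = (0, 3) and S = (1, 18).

(0, 3) + (1, 18). λ = (18 - 3)/(1 - 0) ≡ 15/1 mod 29. 1⁻¹ ≡ 1 (mod 29), so λ ≡ 15.
  x = λ² - 0 - 1 = 225 - 1 ≡ 21; y = λ·(0 - 21) - 3 ≡ 1. → (21, 1)

(21, 1)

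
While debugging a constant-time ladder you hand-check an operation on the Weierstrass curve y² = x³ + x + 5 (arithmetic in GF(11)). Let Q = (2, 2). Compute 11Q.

O

Repeated addition: build up to 11Q.
2Q: tangent at (2, 2): λ = (3·2² + 1)/(2·2) ≡ 2/4. 4⁻¹ ≡ 3 (mod 11), so λ ≡ 2·3 ≡ 6.
  x = λ² - 2 - 2 = 36 - 4 ≡ 10; y = λ·(2 - 10) - 2 ≡ 5. → (10, 5)
3Q: (10, 5) + (2, 2). λ = (2 - 5)/(2 - 10) ≡ 8/3 mod 11. 3⁻¹ ≡ 4 (mod 11), so λ ≡ 10.
  x = λ² - 10 - 2 = 100 - 12 ≡ 0; y = λ·(10 - 0) - 5 ≡ 7. → (0, 7)
4Q: (0, 7) + (2, 2). λ = (2 - 7)/(2 - 0) ≡ 6/2 mod 11. 2⁻¹ ≡ 6 (mod 11) since 2·6 = 12 ≡ 1, so λ ≡ 3.
  x = λ² - 0 - 2 = 9 - 2 ≡ 7; y = λ·(0 - 7) - 7 ≡ 5. → (7, 5)
5Q: (7, 5) + (2, 2). λ = (2 - 5)/(2 - 7) ≡ 8/6 mod 11. 6⁻¹ ≡ 2 (mod 11) since 6·2 = 12 ≡ 1, so λ ≡ 5.
  x = λ² - 7 - 2 = 25 - 9 ≡ 5; y = λ·(7 - 5) - 5 ≡ 5. → (5, 5)
6Q: (5, 5) + (2, 2). λ = (2 - 5)/(2 - 5) ≡ 8/8 mod 11. 8⁻¹ ≡ 7 (mod 11), so λ ≡ 1.
  x = λ² - 5 - 2 = 1 - 7 ≡ 5; y = λ·(5 - 5) - 5 ≡ 6. → (5, 6)
7Q: (5, 6) + (2, 2). λ = (2 - 6)/(2 - 5) ≡ 7/8 mod 11. 8⁻¹ ≡ 7 (mod 11), so λ ≡ 5.
  x = λ² - 5 - 2 = 25 - 7 ≡ 7; y = λ·(5 - 7) - 6 ≡ 6. → (7, 6)
8Q: (7, 6) + (2, 2). λ = (2 - 6)/(2 - 7) ≡ 7/6 mod 11. 6⁻¹ ≡ 2 (mod 11) since 6·2 = 12 ≡ 1, so λ ≡ 3.
  x = λ² - 7 - 2 = 9 - 9 ≡ 0; y = λ·(7 - 0) - 6 ≡ 4. → (0, 4)
9Q: (0, 4) + (2, 2). λ = (2 - 4)/(2 - 0) ≡ 9/2 mod 11. 2⁻¹ ≡ 6 (mod 11), so λ ≡ 10.
  x = λ² - 0 - 2 = 100 - 2 ≡ 10; y = λ·(0 - 10) - 4 ≡ 6. → (10, 6)
10Q: (10, 6) + (2, 2). λ = (2 - 6)/(2 - 10) ≡ 7/3 mod 11. 3⁻¹ ≡ 4 (mod 11) since 3·4 = 12 ≡ 1, so λ ≡ 6.
  x = λ² - 10 - 2 = 36 - 12 ≡ 2; y = λ·(10 - 2) - 6 ≡ 9. → (2, 9)
11Q: (2, 9) + (2, 2): same x and y₁ ≡ -y₂, so the sum is O.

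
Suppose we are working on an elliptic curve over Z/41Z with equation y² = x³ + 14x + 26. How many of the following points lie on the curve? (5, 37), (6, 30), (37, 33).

2

(5, 37): 37² ≡ 16, rhs ≡ 16 → on.
(6, 30): 30² ≡ 39, rhs ≡ 39 → on.
(37, 33): 33² ≡ 23, rhs ≡ 29 → off.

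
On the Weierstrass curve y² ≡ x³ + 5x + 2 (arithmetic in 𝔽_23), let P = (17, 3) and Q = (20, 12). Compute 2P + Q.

(0, 5)

First 2P:
Repeated addition: build up to 2P.
2P: tangent at (17, 3): λ = (3·17² + 5)/(2·3) ≡ 21/6. 6⁻¹ ≡ 4 (mod 23) since 6·4 = 24 ≡ 1, so λ ≡ 21·4 ≡ 15.
  x = λ² - 17 - 17 = 225 - 34 ≡ 7; y = λ·(17 - 7) - 3 ≡ 9. → (7, 9)
2P = (7, 9).
Finally 2P + Q:
(7, 9) + (20, 12). λ = (12 - 9)/(20 - 7) ≡ 3/13 mod 23. 13⁻¹ ≡ 16 (mod 23), so λ ≡ 2.
  x = λ² - 7 - 20 = 4 - 27 ≡ 0; y = λ·(7 - 0) - 9 ≡ 5. → (0, 5)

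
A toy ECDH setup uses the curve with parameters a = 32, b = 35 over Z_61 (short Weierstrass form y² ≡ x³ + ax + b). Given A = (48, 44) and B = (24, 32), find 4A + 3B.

First 4A:
Double-and-add on 4 = (100)₂. Start with A = (48, 44) for the leading 1-bit.
double: tangent at (48, 44): λ = (3·48² + 32)/(2·44) ≡ 51/27. 27⁻¹ ≡ 52 (mod 61) since 27·52 = 1404 ≡ 1, so λ ≡ 51·52 ≡ 29.
  x = λ² - 48 - 48 = 841 - 96 ≡ 13; y = λ·(48 - 13) - 44 ≡ 56. → (13, 56)
double: tangent at (13, 56): λ = (3·13² + 32)/(2·56) ≡ 51/51. 51⁻¹ ≡ 6 (mod 61), so λ ≡ 51·6 ≡ 1.
  x = λ² - 13 - 13 = 1 - 26 ≡ 36; y = λ·(13 - 36) - 56 ≡ 43. → (36, 43)
4A = (36, 43).
Next 3B:
Repeated addition: build up to 3B.
2B: tangent at (24, 32): λ = (3·24² + 32)/(2·32) ≡ 52/3. 3⁻¹ ≡ 41 (mod 61) since 3·41 = 123 ≡ 1, so λ ≡ 52·41 ≡ 58.
  x = λ² - 24 - 24 = 3364 - 48 ≡ 22; y = λ·(24 - 22) - 32 ≡ 23. → (22, 23)
3B: (22, 23) + (24, 32). λ = (32 - 23)/(24 - 22) ≡ 9/2 mod 61. 2⁻¹ ≡ 31 (mod 61), so λ ≡ 35.
  x = λ² - 22 - 24 = 1225 - 46 ≡ 20; y = λ·(22 - 20) - 23 ≡ 47. → (20, 47)
3B = (20, 47).
Finally 4A + 3B:
(36, 43) + (20, 47). λ = (47 - 43)/(20 - 36) ≡ 4/45 mod 61. 45⁻¹ ≡ 19 (mod 61) since 45·19 = 855 ≡ 1, so λ ≡ 15.
  x = λ² - 36 - 20 = 225 - 56 ≡ 47; y = λ·(36 - 47) - 43 ≡ 36. → (47, 36)

(47, 36)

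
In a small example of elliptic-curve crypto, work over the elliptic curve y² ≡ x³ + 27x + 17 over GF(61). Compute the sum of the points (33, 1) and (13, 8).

(29, 22)

(33, 1) + (13, 8). λ = (8 - 1)/(13 - 33) ≡ 7/41 mod 61. 41⁻¹ ≡ 3 (mod 61) since 41·3 = 123 ≡ 1, so λ ≡ 21.
  x = λ² - 33 - 13 = 441 - 46 ≡ 29; y = λ·(33 - 29) - 1 ≡ 22. → (29, 22)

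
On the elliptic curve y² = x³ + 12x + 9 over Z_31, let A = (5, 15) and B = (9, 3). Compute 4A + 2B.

(26, 17)

First 4A:
Repeated addition: build up to 4A.
2A: tangent at (5, 15): λ = (3·5² + 12)/(2·15) ≡ 25/30. 30⁻¹ ≡ 30 (mod 31), so λ ≡ 25·30 ≡ 6.
  x = λ² - 5 - 5 = 36 - 10 ≡ 26; y = λ·(5 - 26) - 15 ≡ 14. → (26, 14)
3A: (26, 14) + (5, 15). λ = (15 - 14)/(5 - 26) ≡ 1/10 mod 31. 10⁻¹ ≡ 28 (mod 31), so λ ≡ 28.
  x = λ² - 26 - 5 = 784 - 31 ≡ 9; y = λ·(26 - 9) - 14 ≡ 28. → (9, 28)
4A: (9, 28) + (5, 15). λ = (15 - 28)/(5 - 9) ≡ 18/27 mod 31. 27⁻¹ ≡ 23 (mod 31), so λ ≡ 11.
  x = λ² - 9 - 5 = 121 - 14 ≡ 14; y = λ·(9 - 14) - 28 ≡ 10. → (14, 10)
4A = (14, 10).
Next 2B:
Repeated addition: build up to 2B.
2B: tangent at (9, 3): λ = (3·9² + 12)/(2·3) ≡ 7/6. 6⁻¹ ≡ 26 (mod 31) since 6·26 = 156 ≡ 1, so λ ≡ 7·26 ≡ 27.
  x = λ² - 9 - 9 = 729 - 18 ≡ 29; y = λ·(9 - 29) - 3 ≡ 15. → (29, 15)
2B = (29, 15).
Finally 4A + 2B:
(14, 10) + (29, 15). λ = (15 - 10)/(29 - 14) ≡ 5/15 mod 31. 15⁻¹ ≡ 29 (mod 31), so λ ≡ 21.
  x = λ² - 14 - 29 = 441 - 43 ≡ 26; y = λ·(14 - 26) - 10 ≡ 17. → (26, 17)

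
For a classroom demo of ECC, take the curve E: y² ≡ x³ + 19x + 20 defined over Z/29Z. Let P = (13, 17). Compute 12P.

O

Repeated addition: build up to 12P.
2P: tangent at (13, 17): λ = (3·13² + 19)/(2·17) ≡ 4/5. 5⁻¹ ≡ 6 (mod 29), so λ ≡ 4·6 ≡ 24.
  x = λ² - 13 - 13 = 576 - 26 ≡ 28; y = λ·(13 - 28) - 17 ≡ 0. → (28, 0)
3P: (28, 0) + (13, 17). λ = (17 - 0)/(13 - 28) ≡ 17/14 mod 29. 14⁻¹ ≡ 27 (mod 29), so λ ≡ 24.
  x = λ² - 28 - 13 = 576 - 41 ≡ 13; y = λ·(28 - 13) - 0 ≡ 12. → (13, 12)
4P: (13, 12) + (13, 17): same x and y₁ ≡ -y₂, so the sum is O.
5P: O + (13, 17) = (13, 17) (identity).
6P: tangent at (13, 17): λ = (3·13² + 19)/(2·17) ≡ 4/5. 5⁻¹ ≡ 6 (mod 29), so λ ≡ 4·6 ≡ 24.
  x = λ² - 13 - 13 = 576 - 26 ≡ 28; y = λ·(13 - 28) - 17 ≡ 0. → (28, 0)
7P: (28, 0) + (13, 17). λ = (17 - 0)/(13 - 28) ≡ 17/14 mod 29. 14⁻¹ ≡ 27 (mod 29) since 14·27 = 378 ≡ 1, so λ ≡ 24.
  x = λ² - 28 - 13 = 576 - 41 ≡ 13; y = λ·(28 - 13) - 0 ≡ 12. → (13, 12)
8P: (13, 12) + (13, 17): same x and y₁ ≡ -y₂, so the sum is O.
9P: O + (13, 17) = (13, 17) (identity).
10P: tangent at (13, 17): λ = (3·13² + 19)/(2·17) ≡ 4/5. 5⁻¹ ≡ 6 (mod 29) since 5·6 = 30 ≡ 1, so λ ≡ 4·6 ≡ 24.
  x = λ² - 13 - 13 = 576 - 26 ≡ 28; y = λ·(13 - 28) - 17 ≡ 0. → (28, 0)
11P: (28, 0) + (13, 17). λ = (17 - 0)/(13 - 28) ≡ 17/14 mod 29. 14⁻¹ ≡ 27 (mod 29), so λ ≡ 24.
  x = λ² - 28 - 13 = 576 - 41 ≡ 13; y = λ·(28 - 13) - 0 ≡ 12. → (13, 12)
12P: (13, 12) + (13, 17): same x and y₁ ≡ -y₂, so the sum is O.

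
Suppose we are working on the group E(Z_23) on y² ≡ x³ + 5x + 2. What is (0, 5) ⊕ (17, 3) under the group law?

(1, 10)

(0, 5) + (17, 3). λ = (3 - 5)/(17 - 0) ≡ 21/17 mod 23. 17⁻¹ ≡ 19 (mod 23), so λ ≡ 8.
  x = λ² - 0 - 17 = 64 - 17 ≡ 1; y = λ·(0 - 1) - 5 ≡ 10. → (1, 10)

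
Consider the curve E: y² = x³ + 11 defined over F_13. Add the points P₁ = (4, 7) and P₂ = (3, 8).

(4, 7) + (3, 8). λ = (8 - 7)/(3 - 4) ≡ 1/12 mod 13. 12⁻¹ ≡ 12 (mod 13), so λ ≡ 12.
  x = λ² - 4 - 3 = 144 - 7 ≡ 7; y = λ·(4 - 7) - 7 ≡ 9. → (7, 9)

(7, 9)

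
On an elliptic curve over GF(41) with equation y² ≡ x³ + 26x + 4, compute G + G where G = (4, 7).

tangent at (4, 7): λ = (3·4² + 26)/(2·7) ≡ 33/14. 14⁻¹ ≡ 3 (mod 41), so λ ≡ 33·3 ≡ 17.
  x = λ² - 4 - 4 = 289 - 8 ≡ 35; y = λ·(4 - 35) - 7 ≡ 40. → (35, 40)

(35, 40)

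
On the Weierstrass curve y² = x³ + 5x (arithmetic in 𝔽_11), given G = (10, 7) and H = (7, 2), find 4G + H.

(6, 9)

First 4G:
Repeated addition: build up to 4G.
2G: tangent at (10, 7): λ = (3·10² + 5)/(2·7) ≡ 8/3. 3⁻¹ ≡ 4 (mod 11), so λ ≡ 8·4 ≡ 10.
  x = λ² - 10 - 10 = 100 - 20 ≡ 3; y = λ·(10 - 3) - 7 ≡ 8. → (3, 8)
3G: (3, 8) + (10, 7). λ = (7 - 8)/(10 - 3) ≡ 10/7 mod 11. 7⁻¹ ≡ 8 (mod 11), so λ ≡ 3.
  x = λ² - 3 - 10 = 9 - 13 ≡ 7; y = λ·(3 - 7) - 8 ≡ 2. → (7, 2)
4G: (7, 2) + (10, 7). λ = (7 - 2)/(10 - 7) ≡ 5/3 mod 11. 3⁻¹ ≡ 4 (mod 11), so λ ≡ 9.
  x = λ² - 7 - 10 = 81 - 17 ≡ 9; y = λ·(7 - 9) - 2 ≡ 2. → (9, 2)
4G = (9, 2).
Finally 4G + H:
(9, 2) + (7, 2). λ = (2 - 2)/(7 - 9) ≡ 0/9 mod 11. 9⁻¹ ≡ 5 (mod 11) since 9·5 = 45 ≡ 1, so λ ≡ 0.
  x = λ² - 9 - 7 = 0 - 16 ≡ 6; y = λ·(9 - 6) - 2 ≡ 9. → (6, 9)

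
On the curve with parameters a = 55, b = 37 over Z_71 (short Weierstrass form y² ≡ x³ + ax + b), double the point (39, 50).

tangent at (39, 50): λ = (3·39² + 55)/(2·50) ≡ 3/29. 29⁻¹ ≡ 49 (mod 71), so λ ≡ 3·49 ≡ 5.
  x = λ² - 39 - 39 = 25 - 78 ≡ 18; y = λ·(39 - 18) - 50 ≡ 55. → (18, 55)

(18, 55)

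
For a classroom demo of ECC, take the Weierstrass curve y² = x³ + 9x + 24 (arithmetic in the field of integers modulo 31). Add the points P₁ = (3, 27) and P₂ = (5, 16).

(30, 13)

(3, 27) + (5, 16). λ = (16 - 27)/(5 - 3) ≡ 20/2 mod 31. 2⁻¹ ≡ 16 (mod 31) since 2·16 = 32 ≡ 1, so λ ≡ 10.
  x = λ² - 3 - 5 = 100 - 8 ≡ 30; y = λ·(3 - 30) - 27 ≡ 13. → (30, 13)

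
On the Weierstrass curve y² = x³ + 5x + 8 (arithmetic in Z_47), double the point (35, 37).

tangent at (35, 37): λ = (3·35² + 5)/(2·37) ≡ 14/27. 27⁻¹ ≡ 7 (mod 47), so λ ≡ 14·7 ≡ 4.
  x = λ² - 35 - 35 = 16 - 70 ≡ 40; y = λ·(35 - 40) - 37 ≡ 37. → (40, 37)

(40, 37)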